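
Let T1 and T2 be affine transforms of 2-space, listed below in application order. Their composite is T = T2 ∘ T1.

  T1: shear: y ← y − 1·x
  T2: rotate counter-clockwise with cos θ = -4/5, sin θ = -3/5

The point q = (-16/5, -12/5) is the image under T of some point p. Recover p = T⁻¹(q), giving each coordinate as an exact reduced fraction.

p = (4, 4)

T1 = [1 0 0; -1 1 0; 0 0 1]
T2·T1 = [-7/5 3/5 0; 1/5 -4/5 0; 0 0 1]
det M = 1; M⁻¹ = [-4/5 -3/5 0; -1/5 -7/5 0; 0 0 1]
M⁻¹ · (-16/5, -12/5)ᵀ = (4, 4)ᵀ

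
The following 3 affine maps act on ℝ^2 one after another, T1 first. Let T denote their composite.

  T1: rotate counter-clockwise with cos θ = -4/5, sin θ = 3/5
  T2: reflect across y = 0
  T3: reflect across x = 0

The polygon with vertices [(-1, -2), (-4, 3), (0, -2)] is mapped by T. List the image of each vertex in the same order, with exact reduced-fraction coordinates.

image vertices: (-2, -1), (-7/5, 24/5), (-6/5, -8/5)

T1 rotate counter-clockwise with cos θ = -4/5, sin θ = 3/5: (-1, -2) → (2, 1); (-4, 3) → (7/5, -24/5); (0, -2) → (6/5, 8/5)
T2 reflect across y = 0: (2, 1) → (2, -1); (7/5, -24/5) → (7/5, 24/5); (6/5, 8/5) → (6/5, -8/5)
T3 reflect across x = 0: (2, -1) → (-2, -1); (7/5, 24/5) → (-7/5, 24/5); (6/5, -8/5) → (-6/5, -8/5)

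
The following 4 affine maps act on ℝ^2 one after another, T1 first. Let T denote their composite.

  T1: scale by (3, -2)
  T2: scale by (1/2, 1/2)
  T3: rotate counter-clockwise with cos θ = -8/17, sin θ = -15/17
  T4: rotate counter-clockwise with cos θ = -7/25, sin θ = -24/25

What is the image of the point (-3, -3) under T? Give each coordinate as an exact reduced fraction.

T(p) = (477/425, -4497/850)

T1 scale by (3, -2): (-3, -3) → (-9, 6)
T2 scale by (1/2, 1/2): (-9, 6) → (-9/2, 3)
T3 rotate counter-clockwise with cos θ = -8/17, sin θ = -15/17: (-9/2, 3) → (81/17, 87/34)
T4 rotate counter-clockwise with cos θ = -7/25, sin θ = -24/25: (81/17, 87/34) → (477/425, -4497/850)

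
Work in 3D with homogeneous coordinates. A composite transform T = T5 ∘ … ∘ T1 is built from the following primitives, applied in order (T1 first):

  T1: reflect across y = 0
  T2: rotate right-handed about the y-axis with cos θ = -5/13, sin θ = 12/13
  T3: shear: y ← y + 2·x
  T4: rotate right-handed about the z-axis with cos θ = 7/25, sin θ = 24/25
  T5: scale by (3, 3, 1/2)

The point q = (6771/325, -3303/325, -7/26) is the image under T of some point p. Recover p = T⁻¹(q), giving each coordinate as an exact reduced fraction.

p = (1, 5, -1)

T1 = [1 0 0 0; 0 -1 0 0; 0 0 1 0; 0 0 0 1]
T2·T1 = [-5/13 0 12/13 0; 0 -1 0 0; -12/13 0 -5/13 0; 0 0 0 1]
T3·…·T1 = [-5/13 0 12/13 0; -10/13 -1 24/13 0; -12/13 0 -5/13 0; 0 0 0 1]
T4·…·T1 = [41/65 24/25 -492/325 0; -38/65 -7/25 456/325 0; -12/13 0 -5/13 0; 0 0 0 1]
T5·…·T1 = [123/65 72/25 -1476/325 0; -114/65 -21/25 1368/325 0; -6/13 0 -5/26 0; 0 0 0 1]
det M = -9/2; M⁻¹ = [-7/195 -8/65 -24/13 0; 38/75 41/75 0 0; 28/325 96/325 -10/13 0; 0 0 0 1]
M⁻¹ · (6771/325, -3303/325, -7/26)ᵀ = (1, 5, -1)ᵀ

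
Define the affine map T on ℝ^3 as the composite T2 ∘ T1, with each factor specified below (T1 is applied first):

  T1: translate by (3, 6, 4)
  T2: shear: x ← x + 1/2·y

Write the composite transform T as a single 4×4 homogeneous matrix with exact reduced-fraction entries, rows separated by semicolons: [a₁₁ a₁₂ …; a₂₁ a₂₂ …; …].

T = [1 1/2 0 6; 0 1 0 6; 0 0 1 4; 0 0 0 1]

T1 = [1 0 0 3; 0 1 0 6; 0 0 1 4; 0 0 0 1]
T2·T1 = [1 1/2 0 6; 0 1 0 6; 0 0 1 4; 0 0 0 1]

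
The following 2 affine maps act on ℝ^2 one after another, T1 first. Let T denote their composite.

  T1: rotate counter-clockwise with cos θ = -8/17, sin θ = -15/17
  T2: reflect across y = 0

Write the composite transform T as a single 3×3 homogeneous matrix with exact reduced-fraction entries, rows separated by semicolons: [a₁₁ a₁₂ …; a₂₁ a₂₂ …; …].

T1 = [-8/17 15/17 0; -15/17 -8/17 0; 0 0 1]
T2·T1 = [-8/17 15/17 0; 15/17 8/17 0; 0 0 1]

T = [-8/17 15/17 0; 15/17 8/17 0; 0 0 1]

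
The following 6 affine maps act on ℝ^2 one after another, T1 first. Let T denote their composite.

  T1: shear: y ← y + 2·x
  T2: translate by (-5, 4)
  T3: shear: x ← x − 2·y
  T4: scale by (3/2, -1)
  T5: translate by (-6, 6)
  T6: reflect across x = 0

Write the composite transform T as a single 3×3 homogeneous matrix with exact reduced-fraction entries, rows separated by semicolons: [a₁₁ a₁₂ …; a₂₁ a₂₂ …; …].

T = [9/2 3 51/2; -2 -1 2; 0 0 1]

T1 = [1 0 0; 2 1 0; 0 0 1]
T2·T1 = [1 0 -5; 2 1 4; 0 0 1]
T3·…·T1 = [-3 -2 -13; 2 1 4; 0 0 1]
T4·…·T1 = [-9/2 -3 -39/2; -2 -1 -4; 0 0 1]
T5·…·T1 = [-9/2 -3 -51/2; -2 -1 2; 0 0 1]
T6·…·T1 = [9/2 3 51/2; -2 -1 2; 0 0 1]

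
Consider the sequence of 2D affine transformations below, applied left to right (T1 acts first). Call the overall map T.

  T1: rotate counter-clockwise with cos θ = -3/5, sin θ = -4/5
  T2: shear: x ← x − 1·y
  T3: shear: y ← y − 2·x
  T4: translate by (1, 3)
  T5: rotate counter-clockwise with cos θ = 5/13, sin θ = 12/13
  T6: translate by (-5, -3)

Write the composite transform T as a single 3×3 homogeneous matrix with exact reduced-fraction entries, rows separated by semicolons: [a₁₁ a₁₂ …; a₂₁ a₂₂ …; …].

T = [77/65 239/65 -96/13; -18/65 -1/65 -12/13; 0 0 1]

T1 = [-3/5 4/5 0; -4/5 -3/5 0; 0 0 1]
T2·T1 = [1/5 7/5 0; -4/5 -3/5 0; 0 0 1]
T3·…·T1 = [1/5 7/5 0; -6/5 -17/5 0; 0 0 1]
T4·…·T1 = [1/5 7/5 1; -6/5 -17/5 3; 0 0 1]
T5·…·T1 = [77/65 239/65 -31/13; -18/65 -1/65 27/13; 0 0 1]
T6·…·T1 = [77/65 239/65 -96/13; -18/65 -1/65 -12/13; 0 0 1]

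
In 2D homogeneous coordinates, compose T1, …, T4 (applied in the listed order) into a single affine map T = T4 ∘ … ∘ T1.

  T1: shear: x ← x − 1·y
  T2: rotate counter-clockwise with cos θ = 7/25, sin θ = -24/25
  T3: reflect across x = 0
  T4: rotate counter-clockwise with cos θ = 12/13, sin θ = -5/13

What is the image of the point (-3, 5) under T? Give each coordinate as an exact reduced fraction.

T(p) = (367/325, 3044/325)

T1 shear: x ← x − 1·y: (-3, 5) → (-8, 5)
T2 rotate counter-clockwise with cos θ = 7/25, sin θ = -24/25: (-8, 5) → (64/25, 227/25)
T3 reflect across x = 0: (64/25, 227/25) → (-64/25, 227/25)
T4 rotate counter-clockwise with cos θ = 12/13, sin θ = -5/13: (-64/25, 227/25) → (367/325, 3044/325)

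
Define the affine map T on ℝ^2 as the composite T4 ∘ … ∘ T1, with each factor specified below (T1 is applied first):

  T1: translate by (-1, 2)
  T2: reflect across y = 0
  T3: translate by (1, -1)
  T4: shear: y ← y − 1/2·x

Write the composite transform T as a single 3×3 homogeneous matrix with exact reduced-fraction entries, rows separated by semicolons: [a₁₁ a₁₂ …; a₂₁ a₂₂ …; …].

T = [1 0 0; -1/2 -1 -3; 0 0 1]

T1 = [1 0 -1; 0 1 2; 0 0 1]
T2·T1 = [1 0 -1; 0 -1 -2; 0 0 1]
T3·…·T1 = [1 0 0; 0 -1 -3; 0 0 1]
T4·…·T1 = [1 0 0; -1/2 -1 -3; 0 0 1]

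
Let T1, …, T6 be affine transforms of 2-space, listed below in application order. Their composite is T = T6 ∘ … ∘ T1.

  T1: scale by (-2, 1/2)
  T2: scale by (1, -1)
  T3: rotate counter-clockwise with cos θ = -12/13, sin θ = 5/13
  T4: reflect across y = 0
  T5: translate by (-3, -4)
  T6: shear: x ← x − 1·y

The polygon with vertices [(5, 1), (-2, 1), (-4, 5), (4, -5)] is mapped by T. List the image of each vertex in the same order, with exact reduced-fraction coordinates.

image vertices: (183/26, -8/13), (-1/2, -6), (-1/26, -122/13), (53/26, 18/13)

T1 scale by (-2, 1/2): (5, 1) → (-10, 1/2); (-2, 1) → (4, 1/2); (-4, 5) → (8, 5/2); (4, -5) → (-8, -5/2)
T2 scale by (1, -1): (-10, 1/2) → (-10, -1/2); (4, 1/2) → (4, -1/2); (8, 5/2) → (8, -5/2); (-8, -5/2) → (-8, 5/2)
T3 rotate counter-clockwise with cos θ = -12/13, sin θ = 5/13: (-10, -1/2) → (245/26, -44/13); (4, -1/2) → (-7/2, 2); (8, -5/2) → (-167/26, 70/13); (-8, 5/2) → (167/26, -70/13)
T4 reflect across y = 0: (245/26, -44/13) → (245/26, 44/13); (-7/2, 2) → (-7/2, -2); (-167/26, 70/13) → (-167/26, -70/13); (167/26, -70/13) → (167/26, 70/13)
T5 translate by (-3, -4): (245/26, 44/13) → (167/26, -8/13); (-7/2, -2) → (-13/2, -6); (-167/26, -70/13) → (-245/26, -122/13); (167/26, 70/13) → (89/26, 18/13)
T6 shear: x ← x − 1·y: (167/26, -8/13) → (183/26, -8/13); (-13/2, -6) → (-1/2, -6); (-245/26, -122/13) → (-1/26, -122/13); (89/26, 18/13) → (53/26, 18/13)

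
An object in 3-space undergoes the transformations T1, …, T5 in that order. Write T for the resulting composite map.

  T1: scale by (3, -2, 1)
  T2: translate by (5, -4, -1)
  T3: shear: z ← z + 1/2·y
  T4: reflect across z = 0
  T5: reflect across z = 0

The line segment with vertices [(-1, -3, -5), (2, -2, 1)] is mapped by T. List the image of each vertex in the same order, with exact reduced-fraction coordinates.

image vertices: (2, 2, -5), (11, 0, 0)

T1 scale by (3, -2, 1): (-1, -3, -5) → (-3, 6, -5); (2, -2, 1) → (6, 4, 1)
T2 translate by (5, -4, -1): (-3, 6, -5) → (2, 2, -6); (6, 4, 1) → (11, 0, 0)
T3 shear: z ← z + 1/2·y: (2, 2, -6) → (2, 2, -5); (11, 0, 0) → (11, 0, 0)
T4 reflect across z = 0: (2, 2, -5) → (2, 2, 5); (11, 0, 0) → (11, 0, 0)
T5 reflect across z = 0: (2, 2, 5) → (2, 2, -5); (11, 0, 0) → (11, 0, 0)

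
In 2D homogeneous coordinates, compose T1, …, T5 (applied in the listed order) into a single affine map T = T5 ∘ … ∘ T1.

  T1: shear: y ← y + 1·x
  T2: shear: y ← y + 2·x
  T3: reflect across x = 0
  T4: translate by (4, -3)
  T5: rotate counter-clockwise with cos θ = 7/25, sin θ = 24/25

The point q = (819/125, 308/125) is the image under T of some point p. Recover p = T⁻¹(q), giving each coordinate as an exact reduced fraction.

p = (-1/5, -2)

T1 = [1 0 0; 1 1 0; 0 0 1]
T2·T1 = [1 0 0; 3 1 0; 0 0 1]
T3·…·T1 = [-1 0 0; 3 1 0; 0 0 1]
T4·…·T1 = [-1 0 4; 3 1 -3; 0 0 1]
T5·…·T1 = [-79/25 -24/25 4; -3/25 7/25 3; 0 0 1]
det M = -1; M⁻¹ = [-7/25 -24/25 4; -3/25 79/25 -9; 0 0 1]
M⁻¹ · (819/125, 308/125)ᵀ = (-1/5, -2)ᵀ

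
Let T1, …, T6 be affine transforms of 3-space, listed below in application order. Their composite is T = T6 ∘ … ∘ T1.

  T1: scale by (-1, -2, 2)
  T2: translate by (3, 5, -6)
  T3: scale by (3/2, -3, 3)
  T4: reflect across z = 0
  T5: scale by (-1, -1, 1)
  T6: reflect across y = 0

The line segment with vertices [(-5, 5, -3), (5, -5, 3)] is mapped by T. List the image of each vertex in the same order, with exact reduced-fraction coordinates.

T1 scale by (-1, -2, 2): (-5, 5, -3) → (5, -10, -6); (5, -5, 3) → (-5, 10, 6)
T2 translate by (3, 5, -6): (5, -10, -6) → (8, -5, -12); (-5, 10, 6) → (-2, 15, 0)
T3 scale by (3/2, -3, 3): (8, -5, -12) → (12, 15, -36); (-2, 15, 0) → (-3, -45, 0)
T4 reflect across z = 0: (12, 15, -36) → (12, 15, 36); (-3, -45, 0) → (-3, -45, 0)
T5 scale by (-1, -1, 1): (12, 15, 36) → (-12, -15, 36); (-3, -45, 0) → (3, 45, 0)
T6 reflect across y = 0: (-12, -15, 36) → (-12, 15, 36); (3, 45, 0) → (3, -45, 0)

image vertices: (-12, 15, 36), (3, -45, 0)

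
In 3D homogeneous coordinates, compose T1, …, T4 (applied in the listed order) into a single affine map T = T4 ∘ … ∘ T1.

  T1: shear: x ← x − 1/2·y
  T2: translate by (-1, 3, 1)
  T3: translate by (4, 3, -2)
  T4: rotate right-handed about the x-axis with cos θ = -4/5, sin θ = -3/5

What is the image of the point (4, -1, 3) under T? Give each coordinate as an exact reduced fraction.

T(p) = (15/2, -14/5, -23/5)

T1 shear: x ← x − 1/2·y: (4, -1, 3) → (9/2, -1, 3)
T2 translate by (-1, 3, 1): (9/2, -1, 3) → (7/2, 2, 4)
T3 translate by (4, 3, -2): (7/2, 2, 4) → (15/2, 5, 2)
T4 rotate right-handed about the x-axis with cos θ = -4/5, sin θ = -3/5: (15/2, 5, 2) → (15/2, -14/5, -23/5)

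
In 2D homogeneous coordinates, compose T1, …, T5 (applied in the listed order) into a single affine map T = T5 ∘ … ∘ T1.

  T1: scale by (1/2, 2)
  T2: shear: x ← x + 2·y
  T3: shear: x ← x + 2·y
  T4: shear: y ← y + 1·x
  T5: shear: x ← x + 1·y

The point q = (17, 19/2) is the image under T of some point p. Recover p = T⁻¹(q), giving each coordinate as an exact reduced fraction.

T1 = [1/2 0 0; 0 2 0; 0 0 1]
T2·T1 = [1/2 4 0; 0 2 0; 0 0 1]
T3·…·T1 = [1/2 8 0; 0 2 0; 0 0 1]
T4·…·T1 = [1/2 8 0; 1/2 10 0; 0 0 1]
T5·…·T1 = [1 18 0; 1/2 10 0; 0 0 1]
det M = 1; M⁻¹ = [10 -18 0; -1/2 1 0; 0 0 1]
M⁻¹ · (17, 19/2)ᵀ = (-1, 1)ᵀ

p = (-1, 1)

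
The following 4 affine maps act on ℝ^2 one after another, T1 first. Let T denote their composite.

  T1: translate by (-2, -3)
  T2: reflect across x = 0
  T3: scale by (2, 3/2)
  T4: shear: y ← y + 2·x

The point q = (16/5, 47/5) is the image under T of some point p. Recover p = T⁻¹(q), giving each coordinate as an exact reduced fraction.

p = (2/5, 5)

T1 = [1 0 -2; 0 1 -3; 0 0 1]
T2·T1 = [-1 0 2; 0 1 -3; 0 0 1]
T3·…·T1 = [-2 0 4; 0 3/2 -9/2; 0 0 1]
T4·…·T1 = [-2 0 4; -4 3/2 7/2; 0 0 1]
det M = -3; M⁻¹ = [-1/2 0 2; -4/3 2/3 3; 0 0 1]
M⁻¹ · (16/5, 47/5)ᵀ = (2/5, 5)ᵀ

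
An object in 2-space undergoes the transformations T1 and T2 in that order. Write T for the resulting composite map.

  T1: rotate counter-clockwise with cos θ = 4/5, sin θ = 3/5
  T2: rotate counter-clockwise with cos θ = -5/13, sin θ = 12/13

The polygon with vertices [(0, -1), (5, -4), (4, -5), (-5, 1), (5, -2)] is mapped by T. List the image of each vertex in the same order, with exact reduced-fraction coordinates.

image vertices: (33/65, 56/65), (-148/65, 389/65), (-59/65, 412/65), (19/5, -17/5), (-214/65, 277/65)

T1 rotate counter-clockwise with cos θ = 4/5, sin θ = 3/5: (0, -1) → (3/5, -4/5); (5, -4) → (32/5, -1/5); (4, -5) → (31/5, -8/5); (-5, 1) → (-23/5, -11/5); (5, -2) → (26/5, 7/5)
T2 rotate counter-clockwise with cos θ = -5/13, sin θ = 12/13: (3/5, -4/5) → (33/65, 56/65); (32/5, -1/5) → (-148/65, 389/65); (31/5, -8/5) → (-59/65, 412/65); (-23/5, -11/5) → (19/5, -17/5); (26/5, 7/5) → (-214/65, 277/65)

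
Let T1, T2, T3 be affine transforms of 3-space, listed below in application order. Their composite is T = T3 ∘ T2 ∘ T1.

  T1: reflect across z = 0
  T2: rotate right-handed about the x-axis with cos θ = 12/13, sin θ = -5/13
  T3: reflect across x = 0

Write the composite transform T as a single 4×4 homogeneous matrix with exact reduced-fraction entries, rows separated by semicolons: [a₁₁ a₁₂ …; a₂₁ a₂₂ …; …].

T = [-1 0 0 0; 0 12/13 -5/13 0; 0 -5/13 -12/13 0; 0 0 0 1]

T1 = [1 0 0 0; 0 1 0 0; 0 0 -1 0; 0 0 0 1]
T2·T1 = [1 0 0 0; 0 12/13 -5/13 0; 0 -5/13 -12/13 0; 0 0 0 1]
T3·…·T1 = [-1 0 0 0; 0 12/13 -5/13 0; 0 -5/13 -12/13 0; 0 0 0 1]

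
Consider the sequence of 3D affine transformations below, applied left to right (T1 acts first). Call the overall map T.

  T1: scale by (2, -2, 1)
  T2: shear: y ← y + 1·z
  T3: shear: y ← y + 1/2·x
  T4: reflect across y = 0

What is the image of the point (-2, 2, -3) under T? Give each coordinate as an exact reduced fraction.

T(p) = (-4, 9, -3)

T1 scale by (2, -2, 1): (-2, 2, -3) → (-4, -4, -3)
T2 shear: y ← y + 1·z: (-4, -4, -3) → (-4, -7, -3)
T3 shear: y ← y + 1/2·x: (-4, -7, -3) → (-4, -9, -3)
T4 reflect across y = 0: (-4, -9, -3) → (-4, 9, -3)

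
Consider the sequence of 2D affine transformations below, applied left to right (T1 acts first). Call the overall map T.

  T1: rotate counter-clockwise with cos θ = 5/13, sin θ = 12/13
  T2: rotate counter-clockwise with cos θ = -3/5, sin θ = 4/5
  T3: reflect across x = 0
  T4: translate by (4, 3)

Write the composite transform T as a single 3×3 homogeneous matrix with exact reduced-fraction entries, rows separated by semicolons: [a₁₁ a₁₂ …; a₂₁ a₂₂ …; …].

T = [63/65 -16/65 4; -16/65 -63/65 3; 0 0 1]

T1 = [5/13 -12/13 0; 12/13 5/13 0; 0 0 1]
T2·T1 = [-63/65 16/65 0; -16/65 -63/65 0; 0 0 1]
T3·…·T1 = [63/65 -16/65 0; -16/65 -63/65 0; 0 0 1]
T4·…·T1 = [63/65 -16/65 4; -16/65 -63/65 3; 0 0 1]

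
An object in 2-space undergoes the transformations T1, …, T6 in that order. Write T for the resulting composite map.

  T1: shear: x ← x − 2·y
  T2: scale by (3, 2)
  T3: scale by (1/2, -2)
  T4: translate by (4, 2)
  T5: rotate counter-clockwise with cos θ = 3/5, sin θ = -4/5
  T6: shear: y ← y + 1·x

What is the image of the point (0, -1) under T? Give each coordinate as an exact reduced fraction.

T1 shear: x ← x − 2·y: (0, -1) → (2, -1)
T2 scale by (3, 2): (2, -1) → (6, -2)
T3 scale by (1/2, -2): (6, -2) → (3, 4)
T4 translate by (4, 2): (3, 4) → (7, 6)
T5 rotate counter-clockwise with cos θ = 3/5, sin θ = -4/5: (7, 6) → (9, -2)
T6 shear: y ← y + 1·x: (9, -2) → (9, 7)

T(p) = (9, 7)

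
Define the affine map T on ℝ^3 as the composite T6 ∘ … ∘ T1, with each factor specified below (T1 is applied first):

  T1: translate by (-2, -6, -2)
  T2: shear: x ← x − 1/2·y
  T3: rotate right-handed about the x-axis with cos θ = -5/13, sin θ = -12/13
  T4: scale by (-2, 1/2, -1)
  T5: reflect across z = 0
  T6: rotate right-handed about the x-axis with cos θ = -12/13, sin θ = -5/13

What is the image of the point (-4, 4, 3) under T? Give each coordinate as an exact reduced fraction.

T1 translate by (-2, -6, -2): (-4, 4, 3) → (-6, -2, 1)
T2 shear: x ← x − 1/2·y: (-6, -2, 1) → (-5, -2, 1)
T3 rotate right-handed about the x-axis with cos θ = -5/13, sin θ = -12/13: (-5, -2, 1) → (-5, 22/13, 19/13)
T4 scale by (-2, 1/2, -1): (-5, 22/13, 19/13) → (10, 11/13, -19/13)
T5 reflect across z = 0: (10, 11/13, -19/13) → (10, 11/13, 19/13)
T6 rotate right-handed about the x-axis with cos θ = -12/13, sin θ = -5/13: (10, 11/13, 19/13) → (10, -37/169, -283/169)

T(p) = (10, -37/169, -283/169)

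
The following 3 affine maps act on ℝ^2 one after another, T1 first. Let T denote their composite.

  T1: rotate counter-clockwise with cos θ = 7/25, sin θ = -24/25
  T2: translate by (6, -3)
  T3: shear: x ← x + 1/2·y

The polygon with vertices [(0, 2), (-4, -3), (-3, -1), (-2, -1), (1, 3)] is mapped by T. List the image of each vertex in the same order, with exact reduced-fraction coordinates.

image vertices: (67/10, -61/25), (2, 0), (4, -2/5), (19/5, -34/25), (38/5, -78/25)

T1 rotate counter-clockwise with cos θ = 7/25, sin θ = -24/25: (0, 2) → (48/25, 14/25); (-4, -3) → (-4, 3); (-3, -1) → (-9/5, 13/5); (-2, -1) → (-38/25, 41/25); (1, 3) → (79/25, -3/25)
T2 translate by (6, -3): (48/25, 14/25) → (198/25, -61/25); (-4, 3) → (2, 0); (-9/5, 13/5) → (21/5, -2/5); (-38/25, 41/25) → (112/25, -34/25); (79/25, -3/25) → (229/25, -78/25)
T3 shear: x ← x + 1/2·y: (198/25, -61/25) → (67/10, -61/25); (2, 0) → (2, 0); (21/5, -2/5) → (4, -2/5); (112/25, -34/25) → (19/5, -34/25); (229/25, -78/25) → (38/5, -78/25)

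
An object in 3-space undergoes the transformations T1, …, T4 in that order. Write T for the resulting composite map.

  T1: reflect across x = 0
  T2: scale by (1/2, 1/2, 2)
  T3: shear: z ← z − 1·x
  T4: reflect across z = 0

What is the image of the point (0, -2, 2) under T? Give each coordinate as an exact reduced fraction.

T(p) = (0, -1, -4)

T1 reflect across x = 0: (0, -2, 2) → (0, -2, 2)
T2 scale by (1/2, 1/2, 2): (0, -2, 2) → (0, -1, 4)
T3 shear: z ← z − 1·x: (0, -1, 4) → (0, -1, 4)
T4 reflect across z = 0: (0, -1, 4) → (0, -1, -4)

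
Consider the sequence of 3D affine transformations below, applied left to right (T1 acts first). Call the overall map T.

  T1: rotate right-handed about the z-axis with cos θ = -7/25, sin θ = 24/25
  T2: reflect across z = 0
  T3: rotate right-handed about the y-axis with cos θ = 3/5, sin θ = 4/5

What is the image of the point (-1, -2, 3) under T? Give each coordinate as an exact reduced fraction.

T1 rotate right-handed about the z-axis with cos θ = -7/25, sin θ = 24/25: (-1, -2, 3) → (11/5, -2/5, 3)
T2 reflect across z = 0: (11/5, -2/5, 3) → (11/5, -2/5, -3)
T3 rotate right-handed about the y-axis with cos θ = 3/5, sin θ = 4/5: (11/5, -2/5, -3) → (-27/25, -2/5, -89/25)

T(p) = (-27/25, -2/5, -89/25)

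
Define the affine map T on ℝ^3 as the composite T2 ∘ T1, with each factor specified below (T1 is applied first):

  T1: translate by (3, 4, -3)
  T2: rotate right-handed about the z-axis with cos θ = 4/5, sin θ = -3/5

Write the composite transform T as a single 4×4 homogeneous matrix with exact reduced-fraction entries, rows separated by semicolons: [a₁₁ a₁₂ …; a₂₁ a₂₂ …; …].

T = [4/5 3/5 0 24/5; -3/5 4/5 0 7/5; 0 0 1 -3; 0 0 0 1]

T1 = [1 0 0 3; 0 1 0 4; 0 0 1 -3; 0 0 0 1]
T2·T1 = [4/5 3/5 0 24/5; -3/5 4/5 0 7/5; 0 0 1 -3; 0 0 0 1]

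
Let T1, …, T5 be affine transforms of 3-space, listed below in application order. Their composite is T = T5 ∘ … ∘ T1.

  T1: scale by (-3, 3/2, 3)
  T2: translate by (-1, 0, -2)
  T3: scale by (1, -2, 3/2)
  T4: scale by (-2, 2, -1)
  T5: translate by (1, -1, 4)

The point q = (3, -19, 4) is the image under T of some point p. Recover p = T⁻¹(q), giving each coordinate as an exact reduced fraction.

p = (0, 3, 2/3)

T1 = [-3 0 0 0; 0 3/2 0 0; 0 0 3 0; 0 0 0 1]
T2·T1 = [-3 0 0 -1; 0 3/2 0 0; 0 0 3 -2; 0 0 0 1]
T3·…·T1 = [-3 0 0 -1; 0 -3 0 0; 0 0 9/2 -3; 0 0 0 1]
T4·…·T1 = [6 0 0 2; 0 -6 0 0; 0 0 -9/2 3; 0 0 0 1]
T5·…·T1 = [6 0 0 3; 0 -6 0 -1; 0 0 -9/2 7; 0 0 0 1]
det M = 162; M⁻¹ = [1/6 0 0 -1/2; 0 -1/6 0 -1/6; 0 0 -2/9 14/9; 0 0 0 1]
M⁻¹ · (3, -19, 4)ᵀ = (0, 3, 2/3)ᵀ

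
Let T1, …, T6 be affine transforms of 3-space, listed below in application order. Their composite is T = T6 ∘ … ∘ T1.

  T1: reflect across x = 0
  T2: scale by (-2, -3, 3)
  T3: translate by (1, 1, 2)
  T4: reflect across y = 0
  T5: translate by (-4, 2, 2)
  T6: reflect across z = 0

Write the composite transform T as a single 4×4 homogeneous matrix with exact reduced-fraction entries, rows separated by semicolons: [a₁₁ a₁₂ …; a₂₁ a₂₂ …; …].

T1 = [-1 0 0 0; 0 1 0 0; 0 0 1 0; 0 0 0 1]
T2·T1 = [2 0 0 0; 0 -3 0 0; 0 0 3 0; 0 0 0 1]
T3·…·T1 = [2 0 0 1; 0 -3 0 1; 0 0 3 2; 0 0 0 1]
T4·…·T1 = [2 0 0 1; 0 3 0 -1; 0 0 3 2; 0 0 0 1]
T5·…·T1 = [2 0 0 -3; 0 3 0 1; 0 0 3 4; 0 0 0 1]
T6·…·T1 = [2 0 0 -3; 0 3 0 1; 0 0 -3 -4; 0 0 0 1]

T = [2 0 0 -3; 0 3 0 1; 0 0 -3 -4; 0 0 0 1]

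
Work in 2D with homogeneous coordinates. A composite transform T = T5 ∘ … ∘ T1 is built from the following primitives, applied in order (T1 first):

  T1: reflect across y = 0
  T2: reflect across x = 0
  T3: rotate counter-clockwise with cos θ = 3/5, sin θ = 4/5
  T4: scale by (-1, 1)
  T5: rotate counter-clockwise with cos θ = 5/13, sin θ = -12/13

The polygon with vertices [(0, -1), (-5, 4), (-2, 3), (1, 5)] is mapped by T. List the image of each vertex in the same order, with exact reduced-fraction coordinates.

image vertices: (56/65, -33/65), (-59/65, 412/65), (-102/65, 211/65), (-313/65, 109/65)

T1 reflect across y = 0: (0, -1) → (0, 1); (-5, 4) → (-5, -4); (-2, 3) → (-2, -3); (1, 5) → (1, -5)
T2 reflect across x = 0: (0, 1) → (0, 1); (-5, -4) → (5, -4); (-2, -3) → (2, -3); (1, -5) → (-1, -5)
T3 rotate counter-clockwise with cos θ = 3/5, sin θ = 4/5: (0, 1) → (-4/5, 3/5); (5, -4) → (31/5, 8/5); (2, -3) → (18/5, -1/5); (-1, -5) → (17/5, -19/5)
T4 scale by (-1, 1): (-4/5, 3/5) → (4/5, 3/5); (31/5, 8/5) → (-31/5, 8/5); (18/5, -1/5) → (-18/5, -1/5); (17/5, -19/5) → (-17/5, -19/5)
T5 rotate counter-clockwise with cos θ = 5/13, sin θ = -12/13: (4/5, 3/5) → (56/65, -33/65); (-31/5, 8/5) → (-59/65, 412/65); (-18/5, -1/5) → (-102/65, 211/65); (-17/5, -19/5) → (-313/65, 109/65)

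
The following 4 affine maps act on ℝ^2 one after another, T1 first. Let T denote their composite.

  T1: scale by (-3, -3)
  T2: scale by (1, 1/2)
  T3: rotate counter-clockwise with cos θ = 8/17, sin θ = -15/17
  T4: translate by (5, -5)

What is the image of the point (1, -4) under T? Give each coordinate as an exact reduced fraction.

T1 scale by (-3, -3): (1, -4) → (-3, 12)
T2 scale by (1, 1/2): (-3, 12) → (-3, 6)
T3 rotate counter-clockwise with cos θ = 8/17, sin θ = -15/17: (-3, 6) → (66/17, 93/17)
T4 translate by (5, -5): (66/17, 93/17) → (151/17, 8/17)

T(p) = (151/17, 8/17)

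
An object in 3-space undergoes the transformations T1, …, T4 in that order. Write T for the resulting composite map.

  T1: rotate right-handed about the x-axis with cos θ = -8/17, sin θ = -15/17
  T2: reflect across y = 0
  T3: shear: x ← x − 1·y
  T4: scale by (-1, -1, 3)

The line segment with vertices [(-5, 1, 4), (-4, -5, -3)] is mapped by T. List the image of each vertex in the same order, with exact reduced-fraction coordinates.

image vertices: (33/17, 52/17, -141/17), (73/17, -5/17, 297/17)

T1 rotate right-handed about the x-axis with cos θ = -8/17, sin θ = -15/17: (-5, 1, 4) → (-5, 52/17, -47/17); (-4, -5, -3) → (-4, -5/17, 99/17)
T2 reflect across y = 0: (-5, 52/17, -47/17) → (-5, -52/17, -47/17); (-4, -5/17, 99/17) → (-4, 5/17, 99/17)
T3 shear: x ← x − 1·y: (-5, -52/17, -47/17) → (-33/17, -52/17, -47/17); (-4, 5/17, 99/17) → (-73/17, 5/17, 99/17)
T4 scale by (-1, -1, 3): (-33/17, -52/17, -47/17) → (33/17, 52/17, -141/17); (-73/17, 5/17, 99/17) → (73/17, -5/17, 297/17)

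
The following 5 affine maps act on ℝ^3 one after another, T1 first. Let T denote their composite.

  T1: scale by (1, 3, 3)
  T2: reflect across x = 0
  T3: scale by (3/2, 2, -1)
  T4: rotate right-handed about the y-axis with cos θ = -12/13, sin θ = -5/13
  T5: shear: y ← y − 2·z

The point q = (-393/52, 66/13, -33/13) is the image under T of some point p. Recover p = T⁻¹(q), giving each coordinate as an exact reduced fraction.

T1 = [1 0 0 0; 0 3 0 0; 0 0 3 0; 0 0 0 1]
T2·T1 = [-1 0 0 0; 0 3 0 0; 0 0 3 0; 0 0 0 1]
T3·…·T1 = [-3/2 0 0 0; 0 6 0 0; 0 0 -3 0; 0 0 0 1]
T4·…·T1 = [18/13 0 15/13 0; 0 6 0 0; -15/26 0 36/13 0; 0 0 0 1]
T5·…·T1 = [18/13 0 15/13 0; 15/13 6 -72/13 0; -15/26 0 36/13 0; 0 0 0 1]
det M = 27; M⁻¹ = [8/13 0 -10/39 0; 0 1/6 1/3 0; 5/39 0 4/13 0; 0 0 0 1]
M⁻¹ · (-393/52, 66/13, -33/13)ᵀ = (-4, 0, -7/4)ᵀ

p = (-4, 0, -7/4)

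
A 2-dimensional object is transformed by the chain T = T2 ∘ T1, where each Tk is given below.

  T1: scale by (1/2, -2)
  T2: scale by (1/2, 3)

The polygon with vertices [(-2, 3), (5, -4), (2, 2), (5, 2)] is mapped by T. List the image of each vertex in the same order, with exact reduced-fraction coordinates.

image vertices: (-1/2, -18), (5/4, 24), (1/2, -12), (5/4, -12)

T1 scale by (1/2, -2): (-2, 3) → (-1, -6); (5, -4) → (5/2, 8); (2, 2) → (1, -4); (5, 2) → (5/2, -4)
T2 scale by (1/2, 3): (-1, -6) → (-1/2, -18); (5/2, 8) → (5/4, 24); (1, -4) → (1/2, -12); (5/2, -4) → (5/4, -12)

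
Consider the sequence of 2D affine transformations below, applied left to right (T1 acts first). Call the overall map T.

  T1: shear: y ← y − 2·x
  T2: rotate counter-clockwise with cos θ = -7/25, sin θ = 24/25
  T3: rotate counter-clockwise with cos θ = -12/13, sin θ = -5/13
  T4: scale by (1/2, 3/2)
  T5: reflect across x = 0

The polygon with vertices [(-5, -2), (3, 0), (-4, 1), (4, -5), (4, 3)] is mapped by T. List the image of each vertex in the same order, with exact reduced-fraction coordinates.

T1 shear: y ← y − 2·x: (-5, -2) → (-5, 8); (3, 0) → (3, -6); (-4, 1) → (-4, 9); (4, -5) → (4, -13); (4, 3) → (4, -5)
T2 rotate counter-clockwise with cos θ = -7/25, sin θ = 24/25: (-5, 8) → (-157/25, -176/25); (3, -6) → (123/25, 114/25); (-4, 9) → (-188/25, -159/25); (4, -13) → (284/25, 187/25); (4, -5) → (92/25, 131/25)
T3 rotate counter-clockwise with cos θ = -12/13, sin θ = -5/13: (-157/25, -176/25) → (1004/325, 2897/325); (123/25, 114/25) → (-906/325, -1983/325); (-188/25, -159/25) → (1461/325, 2848/325); (284/25, 187/25) → (-2473/325, -3664/325); (92/25, 131/25) → (-449/325, -2032/325)
T4 scale by (1/2, 3/2): (1004/325, 2897/325) → (502/325, 8691/650); (-906/325, -1983/325) → (-453/325, -5949/650); (1461/325, 2848/325) → (1461/650, 4272/325); (-2473/325, -3664/325) → (-2473/650, -5496/325); (-449/325, -2032/325) → (-449/650, -3048/325)
T5 reflect across x = 0: (502/325, 8691/650) → (-502/325, 8691/650); (-453/325, -5949/650) → (453/325, -5949/650); (1461/650, 4272/325) → (-1461/650, 4272/325); (-2473/650, -5496/325) → (2473/650, -5496/325); (-449/650, -3048/325) → (449/650, -3048/325)

image vertices: (-502/325, 8691/650), (453/325, -5949/650), (-1461/650, 4272/325), (2473/650, -5496/325), (449/650, -3048/325)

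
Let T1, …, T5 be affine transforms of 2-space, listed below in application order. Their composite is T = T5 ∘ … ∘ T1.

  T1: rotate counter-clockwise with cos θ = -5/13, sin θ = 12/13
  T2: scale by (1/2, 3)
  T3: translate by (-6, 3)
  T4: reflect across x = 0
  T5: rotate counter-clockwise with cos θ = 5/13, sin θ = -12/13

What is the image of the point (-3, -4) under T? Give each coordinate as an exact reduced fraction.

T(p) = (249/338, -603/169)

T1 rotate counter-clockwise with cos θ = -5/13, sin θ = 12/13: (-3, -4) → (63/13, -16/13)
T2 scale by (1/2, 3): (63/13, -16/13) → (63/26, -48/13)
T3 translate by (-6, 3): (63/26, -48/13) → (-93/26, -9/13)
T4 reflect across x = 0: (-93/26, -9/13) → (93/26, -9/13)
T5 rotate counter-clockwise with cos θ = 5/13, sin θ = -12/13: (93/26, -9/13) → (249/338, -603/169)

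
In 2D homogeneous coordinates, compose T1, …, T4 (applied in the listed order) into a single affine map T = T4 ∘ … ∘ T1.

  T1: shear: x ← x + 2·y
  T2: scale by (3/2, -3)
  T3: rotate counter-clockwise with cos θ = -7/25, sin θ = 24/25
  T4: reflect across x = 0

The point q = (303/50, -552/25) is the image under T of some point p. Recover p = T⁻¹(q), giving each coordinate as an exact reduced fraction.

p = (-5, -4)

T1 = [1 2 0; 0 1 0; 0 0 1]
T2·T1 = [3/2 3 0; 0 -3 0; 0 0 1]
T3·…·T1 = [-21/50 51/25 0; 36/25 93/25 0; 0 0 1]
T4·…·T1 = [21/50 -51/25 0; 36/25 93/25 0; 0 0 1]
det M = 9/2; M⁻¹ = [62/75 34/75 0; -8/25 7/75 0; 0 0 1]
M⁻¹ · (303/50, -552/25)ᵀ = (-5, -4)ᵀ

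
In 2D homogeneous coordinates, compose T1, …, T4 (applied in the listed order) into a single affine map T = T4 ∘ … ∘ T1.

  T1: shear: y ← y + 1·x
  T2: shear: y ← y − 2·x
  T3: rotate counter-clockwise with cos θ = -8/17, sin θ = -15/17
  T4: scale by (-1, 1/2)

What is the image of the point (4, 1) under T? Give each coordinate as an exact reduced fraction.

T1 shear: y ← y + 1·x: (4, 1) → (4, 5)
T2 shear: y ← y − 2·x: (4, 5) → (4, -3)
T3 rotate counter-clockwise with cos θ = -8/17, sin θ = -15/17: (4, -3) → (-77/17, -36/17)
T4 scale by (-1, 1/2): (-77/17, -36/17) → (77/17, -18/17)

T(p) = (77/17, -18/17)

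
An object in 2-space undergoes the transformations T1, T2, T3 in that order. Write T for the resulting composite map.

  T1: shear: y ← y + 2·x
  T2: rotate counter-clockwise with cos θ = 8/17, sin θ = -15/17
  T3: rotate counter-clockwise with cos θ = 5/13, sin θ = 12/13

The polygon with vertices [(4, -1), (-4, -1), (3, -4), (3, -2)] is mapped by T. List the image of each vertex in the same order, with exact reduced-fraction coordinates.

image vertices: (733/221, 1624/221), (-691/221, -2064/221), (618/221, 503/221), (576/221, 943/221)

T1 shear: y ← y + 2·x: (4, -1) → (4, 7); (-4, -1) → (-4, -9); (3, -4) → (3, 2); (3, -2) → (3, 4)
T2 rotate counter-clockwise with cos θ = 8/17, sin θ = -15/17: (4, 7) → (137/17, -4/17); (-4, -9) → (-167/17, -12/17); (3, 2) → (54/17, -29/17); (3, 4) → (84/17, -13/17)
T3 rotate counter-clockwise with cos θ = 5/13, sin θ = 12/13: (137/17, -4/17) → (733/221, 1624/221); (-167/17, -12/17) → (-691/221, -2064/221); (54/17, -29/17) → (618/221, 503/221); (84/17, -13/17) → (576/221, 943/221)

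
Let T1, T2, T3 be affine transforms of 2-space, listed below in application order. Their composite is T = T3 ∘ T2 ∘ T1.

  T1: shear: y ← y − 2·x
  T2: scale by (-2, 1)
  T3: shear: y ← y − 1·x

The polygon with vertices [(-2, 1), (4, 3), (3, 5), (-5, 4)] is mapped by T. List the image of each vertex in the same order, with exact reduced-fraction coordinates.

T1 shear: y ← y − 2·x: (-2, 1) → (-2, 5); (4, 3) → (4, -5); (3, 5) → (3, -1); (-5, 4) → (-5, 14)
T2 scale by (-2, 1): (-2, 5) → (4, 5); (4, -5) → (-8, -5); (3, -1) → (-6, -1); (-5, 14) → (10, 14)
T3 shear: y ← y − 1·x: (4, 5) → (4, 1); (-8, -5) → (-8, 3); (-6, -1) → (-6, 5); (10, 14) → (10, 4)

image vertices: (4, 1), (-8, 3), (-6, 5), (10, 4)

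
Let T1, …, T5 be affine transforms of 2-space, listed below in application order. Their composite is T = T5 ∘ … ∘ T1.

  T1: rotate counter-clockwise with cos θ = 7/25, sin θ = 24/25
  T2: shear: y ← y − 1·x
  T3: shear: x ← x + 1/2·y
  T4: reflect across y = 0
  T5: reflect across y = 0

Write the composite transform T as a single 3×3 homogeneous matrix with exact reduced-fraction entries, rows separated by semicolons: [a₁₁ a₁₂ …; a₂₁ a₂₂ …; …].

T = [31/50 -17/50 0; 17/25 31/25 0; 0 0 1]

T1 = [7/25 -24/25 0; 24/25 7/25 0; 0 0 1]
T2·T1 = [7/25 -24/25 0; 17/25 31/25 0; 0 0 1]
T3·…·T1 = [31/50 -17/50 0; 17/25 31/25 0; 0 0 1]
T4·…·T1 = [31/50 -17/50 0; -17/25 -31/25 0; 0 0 1]
T5·…·T1 = [31/50 -17/50 0; 17/25 31/25 0; 0 0 1]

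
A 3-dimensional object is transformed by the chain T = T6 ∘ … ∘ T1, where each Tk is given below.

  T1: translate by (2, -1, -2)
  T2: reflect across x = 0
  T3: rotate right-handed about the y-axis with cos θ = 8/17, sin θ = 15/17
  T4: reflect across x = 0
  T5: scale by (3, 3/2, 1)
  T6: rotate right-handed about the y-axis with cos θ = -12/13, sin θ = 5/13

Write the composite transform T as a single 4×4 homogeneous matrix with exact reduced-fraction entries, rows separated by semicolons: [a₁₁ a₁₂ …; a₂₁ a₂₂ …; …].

T1 = [1 0 0 2; 0 1 0 -1; 0 0 1 -2; 0 0 0 1]
T2·T1 = [-1 0 0 -2; 0 1 0 -1; 0 0 1 -2; 0 0 0 1]
T3·…·T1 = [-8/17 0 15/17 -46/17; 0 1 0 -1; 15/17 0 8/17 14/17; 0 0 0 1]
T4·…·T1 = [8/17 0 -15/17 46/17; 0 1 0 -1; 15/17 0 8/17 14/17; 0 0 0 1]
T5·…·T1 = [24/17 0 -45/17 138/17; 0 3/2 0 -3/2; 15/17 0 8/17 14/17; 0 0 0 1]
T6·…·T1 = [-213/221 0 580/221 -122/17; 0 3/2 0 -3/2; -300/221 0 129/221 -66/17; 0 0 0 1]

T = [-213/221 0 580/221 -122/17; 0 3/2 0 -3/2; -300/221 0 129/221 -66/17; 0 0 0 1]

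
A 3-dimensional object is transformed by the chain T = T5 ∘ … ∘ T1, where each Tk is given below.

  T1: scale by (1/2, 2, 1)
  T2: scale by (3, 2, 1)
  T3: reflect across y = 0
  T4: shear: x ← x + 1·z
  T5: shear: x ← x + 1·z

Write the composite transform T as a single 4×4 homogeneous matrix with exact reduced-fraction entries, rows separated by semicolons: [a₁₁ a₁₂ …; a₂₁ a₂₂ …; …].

T1 = [1/2 0 0 0; 0 2 0 0; 0 0 1 0; 0 0 0 1]
T2·T1 = [3/2 0 0 0; 0 4 0 0; 0 0 1 0; 0 0 0 1]
T3·…·T1 = [3/2 0 0 0; 0 -4 0 0; 0 0 1 0; 0 0 0 1]
T4·…·T1 = [3/2 0 1 0; 0 -4 0 0; 0 0 1 0; 0 0 0 1]
T5·…·T1 = [3/2 0 2 0; 0 -4 0 0; 0 0 1 0; 0 0 0 1]

T = [3/2 0 2 0; 0 -4 0 0; 0 0 1 0; 0 0 0 1]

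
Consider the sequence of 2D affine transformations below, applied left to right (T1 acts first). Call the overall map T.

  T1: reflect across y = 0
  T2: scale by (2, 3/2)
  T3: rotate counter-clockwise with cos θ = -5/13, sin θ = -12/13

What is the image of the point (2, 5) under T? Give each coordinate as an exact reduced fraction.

T1 reflect across y = 0: (2, 5) → (2, -5)
T2 scale by (2, 3/2): (2, -5) → (4, -15/2)
T3 rotate counter-clockwise with cos θ = -5/13, sin θ = -12/13: (4, -15/2) → (-110/13, -21/26)

T(p) = (-110/13, -21/26)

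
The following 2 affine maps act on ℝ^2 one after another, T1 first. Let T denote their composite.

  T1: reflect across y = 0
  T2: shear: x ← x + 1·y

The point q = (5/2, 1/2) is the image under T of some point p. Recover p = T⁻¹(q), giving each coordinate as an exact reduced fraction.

T1 = [1 0 0; 0 -1 0; 0 0 1]
T2·T1 = [1 -1 0; 0 -1 0; 0 0 1]
det M = -1; M⁻¹ = [1 -1 0; 0 -1 0; 0 0 1]
M⁻¹ · (5/2, 1/2)ᵀ = (2, -1/2)ᵀ

p = (2, -1/2)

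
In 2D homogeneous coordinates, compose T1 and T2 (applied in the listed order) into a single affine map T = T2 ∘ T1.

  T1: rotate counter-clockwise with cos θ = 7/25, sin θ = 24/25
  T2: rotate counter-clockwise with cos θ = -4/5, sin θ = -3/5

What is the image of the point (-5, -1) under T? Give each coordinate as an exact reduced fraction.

T(p) = (-337/125, 541/125)

T1 rotate counter-clockwise with cos θ = 7/25, sin θ = 24/25: (-5, -1) → (-11/25, -127/25)
T2 rotate counter-clockwise with cos θ = -4/5, sin θ = -3/5: (-11/25, -127/25) → (-337/125, 541/125)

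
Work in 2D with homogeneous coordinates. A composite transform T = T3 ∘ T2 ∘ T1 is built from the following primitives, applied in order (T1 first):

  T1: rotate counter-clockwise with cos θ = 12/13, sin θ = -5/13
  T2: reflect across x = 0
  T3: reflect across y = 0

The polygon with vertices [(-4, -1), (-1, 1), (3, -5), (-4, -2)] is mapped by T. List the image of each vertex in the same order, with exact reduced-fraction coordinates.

T1 rotate counter-clockwise with cos θ = 12/13, sin θ = -5/13: (-4, -1) → (-53/13, 8/13); (-1, 1) → (-7/13, 17/13); (3, -5) → (11/13, -75/13); (-4, -2) → (-58/13, -4/13)
T2 reflect across x = 0: (-53/13, 8/13) → (53/13, 8/13); (-7/13, 17/13) → (7/13, 17/13); (11/13, -75/13) → (-11/13, -75/13); (-58/13, -4/13) → (58/13, -4/13)
T3 reflect across y = 0: (53/13, 8/13) → (53/13, -8/13); (7/13, 17/13) → (7/13, -17/13); (-11/13, -75/13) → (-11/13, 75/13); (58/13, -4/13) → (58/13, 4/13)

image vertices: (53/13, -8/13), (7/13, -17/13), (-11/13, 75/13), (58/13, 4/13)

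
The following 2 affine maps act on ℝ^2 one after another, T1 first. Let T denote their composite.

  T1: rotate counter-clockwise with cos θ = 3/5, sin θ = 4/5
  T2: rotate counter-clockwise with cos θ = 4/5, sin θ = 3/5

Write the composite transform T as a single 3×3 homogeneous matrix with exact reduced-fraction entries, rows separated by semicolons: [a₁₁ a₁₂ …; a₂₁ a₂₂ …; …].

T1 = [3/5 -4/5 0; 4/5 3/5 0; 0 0 1]
T2·T1 = [0 -1 0; 1 0 0; 0 0 1]

T = [0 -1 0; 1 0 0; 0 0 1]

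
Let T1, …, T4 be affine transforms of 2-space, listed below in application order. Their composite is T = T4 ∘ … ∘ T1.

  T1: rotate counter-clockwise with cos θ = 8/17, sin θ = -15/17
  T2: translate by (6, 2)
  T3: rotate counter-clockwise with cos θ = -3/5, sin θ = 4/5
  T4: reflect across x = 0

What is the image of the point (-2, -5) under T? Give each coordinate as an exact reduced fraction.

T(p) = (129/85, -28/85)

T1 rotate counter-clockwise with cos θ = 8/17, sin θ = -15/17: (-2, -5) → (-91/17, -10/17)
T2 translate by (6, 2): (-91/17, -10/17) → (11/17, 24/17)
T3 rotate counter-clockwise with cos θ = -3/5, sin θ = 4/5: (11/17, 24/17) → (-129/85, -28/85)
T4 reflect across x = 0: (-129/85, -28/85) → (129/85, -28/85)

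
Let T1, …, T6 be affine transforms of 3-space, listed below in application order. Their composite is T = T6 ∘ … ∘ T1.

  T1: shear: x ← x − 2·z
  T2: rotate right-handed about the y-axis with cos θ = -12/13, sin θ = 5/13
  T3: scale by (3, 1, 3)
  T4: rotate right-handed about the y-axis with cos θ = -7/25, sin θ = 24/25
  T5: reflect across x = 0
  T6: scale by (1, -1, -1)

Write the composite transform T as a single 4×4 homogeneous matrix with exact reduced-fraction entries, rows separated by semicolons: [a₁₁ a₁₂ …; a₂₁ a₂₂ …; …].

T = [108/325 0 753/325 0; 0 -1 0 0; -969/325 0 2046/325 0; 0 0 0 1]

T1 = [1 0 -2 0; 0 1 0 0; 0 0 1 0; 0 0 0 1]
T2·T1 = [-12/13 0 29/13 0; 0 1 0 0; -5/13 0 -2/13 0; 0 0 0 1]
T3·…·T1 = [-36/13 0 87/13 0; 0 1 0 0; -15/13 0 -6/13 0; 0 0 0 1]
T4·…·T1 = [-108/325 0 -753/325 0; 0 1 0 0; 969/325 0 -2046/325 0; 0 0 0 1]
T5·…·T1 = [108/325 0 753/325 0; 0 1 0 0; 969/325 0 -2046/325 0; 0 0 0 1]
T6·…·T1 = [108/325 0 753/325 0; 0 -1 0 0; -969/325 0 2046/325 0; 0 0 0 1]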